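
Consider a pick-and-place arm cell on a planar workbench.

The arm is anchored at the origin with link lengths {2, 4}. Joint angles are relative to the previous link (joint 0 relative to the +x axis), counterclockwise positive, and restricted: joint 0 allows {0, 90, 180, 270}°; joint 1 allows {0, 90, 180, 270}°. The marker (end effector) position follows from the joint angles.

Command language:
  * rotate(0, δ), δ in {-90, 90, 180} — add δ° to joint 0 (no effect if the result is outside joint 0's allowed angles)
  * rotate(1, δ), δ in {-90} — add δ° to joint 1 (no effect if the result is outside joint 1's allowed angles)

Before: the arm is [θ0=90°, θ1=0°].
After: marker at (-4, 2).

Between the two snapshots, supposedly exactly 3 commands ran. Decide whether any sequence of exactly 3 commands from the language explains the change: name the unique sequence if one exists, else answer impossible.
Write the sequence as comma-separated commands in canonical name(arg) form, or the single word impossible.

start: [θ0=90°, θ1=0°]
1. rotate(1, -90) → [θ0=90°, θ1=270°]
2. rotate(1, -90) → [θ0=90°, θ1=180°]
3. rotate(1, -90) → [θ0=90°, θ1=90°]
uniquely the one of 64 3-step routes that fits.

rotate(1, -90), rotate(1, -90), rotate(1, -90)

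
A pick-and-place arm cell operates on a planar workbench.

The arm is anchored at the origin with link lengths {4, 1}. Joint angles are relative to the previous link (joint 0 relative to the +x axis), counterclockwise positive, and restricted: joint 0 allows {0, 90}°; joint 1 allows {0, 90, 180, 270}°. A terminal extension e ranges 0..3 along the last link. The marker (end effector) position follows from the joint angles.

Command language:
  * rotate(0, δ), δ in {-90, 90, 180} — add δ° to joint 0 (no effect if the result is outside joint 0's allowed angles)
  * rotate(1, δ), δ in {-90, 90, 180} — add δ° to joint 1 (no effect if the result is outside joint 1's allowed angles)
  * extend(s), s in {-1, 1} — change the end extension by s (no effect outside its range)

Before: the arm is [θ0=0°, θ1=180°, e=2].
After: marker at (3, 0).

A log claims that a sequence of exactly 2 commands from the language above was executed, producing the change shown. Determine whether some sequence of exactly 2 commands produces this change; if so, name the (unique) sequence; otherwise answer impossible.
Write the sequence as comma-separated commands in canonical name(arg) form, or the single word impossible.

extend(-1), extend(-1)

start: [θ0=0°, θ1=180°, e=2]
t=1 extend(-1) ⇒ [θ0=0°, θ1=180°, e=1]
t=2 extend(-1) ⇒ [θ0=0°, θ1=180°, e=0]
uniquely the one of 64 2-step routes that fits.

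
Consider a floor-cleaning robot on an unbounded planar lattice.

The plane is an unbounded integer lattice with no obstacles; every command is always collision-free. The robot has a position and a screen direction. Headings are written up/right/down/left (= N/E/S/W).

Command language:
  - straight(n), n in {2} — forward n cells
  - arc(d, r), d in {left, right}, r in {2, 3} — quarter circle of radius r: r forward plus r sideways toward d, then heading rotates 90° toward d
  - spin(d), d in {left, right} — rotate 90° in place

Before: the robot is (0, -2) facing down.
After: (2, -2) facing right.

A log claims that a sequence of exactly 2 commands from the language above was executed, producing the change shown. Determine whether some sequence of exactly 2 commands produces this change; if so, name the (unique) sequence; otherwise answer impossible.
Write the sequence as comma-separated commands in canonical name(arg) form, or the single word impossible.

key: running straight(2) before spin(left) would end elsewhere — order is forced
t0: (0, -2) facing down
1. spin(left) → (0, -2) facing right
2. straight(2) → (2, -2) facing right
no rival 2-sequence matches.

spin(left), straight(2)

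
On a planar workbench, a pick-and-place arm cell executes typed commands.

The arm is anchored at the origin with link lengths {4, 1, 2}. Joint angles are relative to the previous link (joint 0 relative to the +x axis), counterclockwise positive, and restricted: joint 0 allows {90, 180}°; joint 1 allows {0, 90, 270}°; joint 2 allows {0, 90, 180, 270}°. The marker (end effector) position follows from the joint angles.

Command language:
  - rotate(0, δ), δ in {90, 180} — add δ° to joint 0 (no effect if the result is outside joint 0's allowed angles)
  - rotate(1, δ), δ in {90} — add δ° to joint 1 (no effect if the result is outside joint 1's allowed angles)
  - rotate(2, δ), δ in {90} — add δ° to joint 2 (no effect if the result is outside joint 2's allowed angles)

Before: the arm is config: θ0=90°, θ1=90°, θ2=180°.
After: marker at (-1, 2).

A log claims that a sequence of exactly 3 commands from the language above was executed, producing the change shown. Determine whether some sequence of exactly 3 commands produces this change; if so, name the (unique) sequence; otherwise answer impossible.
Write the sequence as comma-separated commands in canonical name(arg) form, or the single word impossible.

rotate(2, 90), rotate(2, 90), rotate(2, 90)

from: config: θ0=90°, θ1=90°, θ2=180°
step 1 (rotate(2, 90)): config: θ0=90°, θ1=90°, θ2=270°
step 2 (rotate(2, 90)): config: θ0=90°, θ1=90°, θ2=0°
step 3 (rotate(2, 90)): config: θ0=90°, θ1=90°, θ2=90°
all 64 alternatives checked — unique.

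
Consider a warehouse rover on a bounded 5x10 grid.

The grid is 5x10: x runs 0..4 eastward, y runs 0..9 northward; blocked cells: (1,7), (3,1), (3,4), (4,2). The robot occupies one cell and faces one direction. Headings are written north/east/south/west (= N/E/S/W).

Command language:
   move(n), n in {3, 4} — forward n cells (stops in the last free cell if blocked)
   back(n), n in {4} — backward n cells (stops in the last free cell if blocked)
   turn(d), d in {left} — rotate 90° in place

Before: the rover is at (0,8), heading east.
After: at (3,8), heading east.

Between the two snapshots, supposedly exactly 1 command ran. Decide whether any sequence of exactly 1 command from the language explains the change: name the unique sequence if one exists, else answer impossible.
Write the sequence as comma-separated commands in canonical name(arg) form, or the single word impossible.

key: still facing E — the one step turns nothing
start: at (0,8), heading east
t=1 move(3) ⇒ at (3,8), heading east
uniquely the one of 4 1-step routes that fits.

move(3)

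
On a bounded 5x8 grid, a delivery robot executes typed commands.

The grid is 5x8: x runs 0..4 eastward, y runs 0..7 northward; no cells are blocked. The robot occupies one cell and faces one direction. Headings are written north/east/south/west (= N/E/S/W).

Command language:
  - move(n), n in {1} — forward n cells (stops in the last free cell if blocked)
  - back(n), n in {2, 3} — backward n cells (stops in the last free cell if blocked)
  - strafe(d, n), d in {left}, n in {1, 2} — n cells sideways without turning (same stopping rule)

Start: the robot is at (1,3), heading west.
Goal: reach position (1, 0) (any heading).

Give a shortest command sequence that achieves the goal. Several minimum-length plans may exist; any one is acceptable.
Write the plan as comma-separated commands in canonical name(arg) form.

initial: at (1,3), heading west
t=1 strafe(left, 2) ⇒ at (1,1), heading west
t=2 strafe(left, 2) ⇒ at (1,0), heading west
nothing shorter than 2 reaches the goal.

strafe(left, 2), strafe(left, 2)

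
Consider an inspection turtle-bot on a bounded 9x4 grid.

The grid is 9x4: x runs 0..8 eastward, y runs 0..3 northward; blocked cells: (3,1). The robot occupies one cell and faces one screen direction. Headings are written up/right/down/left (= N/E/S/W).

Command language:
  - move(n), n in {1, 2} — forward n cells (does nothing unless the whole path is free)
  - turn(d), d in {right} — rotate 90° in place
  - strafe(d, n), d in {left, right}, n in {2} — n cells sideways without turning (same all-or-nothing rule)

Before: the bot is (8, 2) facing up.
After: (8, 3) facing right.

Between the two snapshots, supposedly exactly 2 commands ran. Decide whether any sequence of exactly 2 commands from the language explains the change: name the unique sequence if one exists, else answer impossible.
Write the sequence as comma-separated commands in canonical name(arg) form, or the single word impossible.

key: position moved to (8,3) AND the heading swung to E — translation plus rotation needed
begin: (8, 2) facing up
[1] after move(1): (8, 3) facing up
[2] after turn(right): (8, 3) facing right
no other 2-command option fits: unique.

move(1), turn(right)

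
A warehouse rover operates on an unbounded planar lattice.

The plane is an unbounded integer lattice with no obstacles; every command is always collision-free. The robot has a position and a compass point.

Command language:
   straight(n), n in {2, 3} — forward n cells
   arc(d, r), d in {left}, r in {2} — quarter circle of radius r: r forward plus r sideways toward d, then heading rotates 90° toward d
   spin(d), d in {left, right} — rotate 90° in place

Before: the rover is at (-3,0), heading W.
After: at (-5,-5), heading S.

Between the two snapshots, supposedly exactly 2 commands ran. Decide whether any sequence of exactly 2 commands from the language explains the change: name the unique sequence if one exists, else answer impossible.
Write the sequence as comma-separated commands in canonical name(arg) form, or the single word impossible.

key: running straight(3) before arc(left, 2) would end elsewhere — order is forced
begin: at (-3,0), heading W
t=1 arc(left, 2) ⇒ at (-5,-2), heading S
t=2 straight(3) ⇒ at (-5,-5), heading S
uniquely the one of 25 2-step routes that fits.

arc(left, 2), straight(3)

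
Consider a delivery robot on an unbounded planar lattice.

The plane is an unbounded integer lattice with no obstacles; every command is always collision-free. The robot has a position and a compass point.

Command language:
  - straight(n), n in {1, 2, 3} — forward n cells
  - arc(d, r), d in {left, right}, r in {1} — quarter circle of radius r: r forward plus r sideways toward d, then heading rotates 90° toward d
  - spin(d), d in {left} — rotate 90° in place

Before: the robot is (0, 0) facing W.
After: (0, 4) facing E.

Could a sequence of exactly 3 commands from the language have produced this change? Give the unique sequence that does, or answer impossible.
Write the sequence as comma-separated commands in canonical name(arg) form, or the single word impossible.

key: position moved to (0,4) AND the heading swung to E — translation plus rotation needed
t0: (0, 0) facing W
1. arc(right, 1) → (-1, 1) facing N
2. straight(2) → (-1, 3) facing N
3. arc(right, 1) → (0, 4) facing E
no rival 3-sequence matches.

arc(right, 1), straight(2), arc(right, 1)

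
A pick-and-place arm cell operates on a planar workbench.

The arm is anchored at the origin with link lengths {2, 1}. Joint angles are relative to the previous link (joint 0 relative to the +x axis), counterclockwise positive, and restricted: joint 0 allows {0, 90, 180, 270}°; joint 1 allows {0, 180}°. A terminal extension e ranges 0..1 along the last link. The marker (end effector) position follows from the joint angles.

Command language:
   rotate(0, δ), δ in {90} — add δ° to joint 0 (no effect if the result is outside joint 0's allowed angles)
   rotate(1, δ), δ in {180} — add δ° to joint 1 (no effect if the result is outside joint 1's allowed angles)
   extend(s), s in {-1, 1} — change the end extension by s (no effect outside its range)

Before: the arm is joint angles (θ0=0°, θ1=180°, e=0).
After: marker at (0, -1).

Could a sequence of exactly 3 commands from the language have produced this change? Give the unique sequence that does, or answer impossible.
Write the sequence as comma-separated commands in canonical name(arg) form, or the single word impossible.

rotate(0, 90), rotate(0, 90), rotate(0, 90)

initial: joint angles (θ0=0°, θ1=180°, e=0)
1. rotate(0, 90) → joint angles (θ0=90°, θ1=180°, e=0)
2. rotate(0, 90) → joint angles (θ0=180°, θ1=180°, e=0)
3. rotate(0, 90) → joint angles (θ0=270°, θ1=180°, e=0)
no other 3-command option fits: unique.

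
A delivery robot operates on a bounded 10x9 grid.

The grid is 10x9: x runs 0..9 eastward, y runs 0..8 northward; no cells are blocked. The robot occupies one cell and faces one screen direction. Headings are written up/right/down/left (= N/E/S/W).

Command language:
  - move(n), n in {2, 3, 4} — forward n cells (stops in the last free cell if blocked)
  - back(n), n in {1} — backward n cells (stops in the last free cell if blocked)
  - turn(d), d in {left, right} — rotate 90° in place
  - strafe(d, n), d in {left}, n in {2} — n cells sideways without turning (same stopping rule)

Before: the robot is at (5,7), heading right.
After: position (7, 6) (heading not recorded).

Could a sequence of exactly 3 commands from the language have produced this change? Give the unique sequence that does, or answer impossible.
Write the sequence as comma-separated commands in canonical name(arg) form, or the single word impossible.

key: running back(1) before move(2) would end elsewhere — order is forced
initial: at (5,7), heading right
t=1 move(2) ⇒ at (7,7), heading right
t=2 turn(left) ⇒ at (7,7), heading up
t=3 back(1) ⇒ at (7,6), heading up
uniquely the one of 343 3-step routes that fits.

move(2), turn(left), back(1)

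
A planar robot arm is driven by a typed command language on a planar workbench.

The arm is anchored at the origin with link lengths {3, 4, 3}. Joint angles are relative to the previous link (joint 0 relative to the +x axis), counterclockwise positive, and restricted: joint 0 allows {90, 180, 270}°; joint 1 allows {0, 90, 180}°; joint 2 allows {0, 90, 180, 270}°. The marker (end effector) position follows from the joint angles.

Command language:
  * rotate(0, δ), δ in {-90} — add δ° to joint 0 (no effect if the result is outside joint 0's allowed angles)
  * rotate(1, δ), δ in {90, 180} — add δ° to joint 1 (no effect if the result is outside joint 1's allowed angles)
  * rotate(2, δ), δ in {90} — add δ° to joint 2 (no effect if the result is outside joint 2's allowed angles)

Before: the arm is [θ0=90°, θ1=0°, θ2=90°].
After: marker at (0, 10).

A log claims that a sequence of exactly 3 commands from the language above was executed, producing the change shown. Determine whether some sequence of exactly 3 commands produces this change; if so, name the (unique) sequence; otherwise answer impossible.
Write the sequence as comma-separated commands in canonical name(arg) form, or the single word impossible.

begin: [θ0=90°, θ1=0°, θ2=90°]
[1] after rotate(2, 90): [θ0=90°, θ1=0°, θ2=180°]
[2] after rotate(2, 90): [θ0=90°, θ1=0°, θ2=270°]
[3] after rotate(2, 90): [θ0=90°, θ1=0°, θ2=0°]
no rival 3-sequence matches.

rotate(2, 90), rotate(2, 90), rotate(2, 90)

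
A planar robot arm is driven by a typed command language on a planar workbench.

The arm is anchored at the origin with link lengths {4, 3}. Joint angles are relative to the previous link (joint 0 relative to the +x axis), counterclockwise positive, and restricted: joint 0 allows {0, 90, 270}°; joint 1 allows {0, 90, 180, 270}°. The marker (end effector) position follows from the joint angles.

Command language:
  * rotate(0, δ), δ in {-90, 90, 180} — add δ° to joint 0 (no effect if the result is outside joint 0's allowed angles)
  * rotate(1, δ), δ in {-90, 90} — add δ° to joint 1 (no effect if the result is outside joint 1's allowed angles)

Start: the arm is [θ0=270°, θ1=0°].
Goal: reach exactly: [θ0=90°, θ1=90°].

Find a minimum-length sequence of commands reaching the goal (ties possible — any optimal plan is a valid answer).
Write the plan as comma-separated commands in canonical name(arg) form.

rotate(0, 180), rotate(1, 90)

begin: [θ0=270°, θ1=0°]
t=1 rotate(0, 180) ⇒ [θ0=90°, θ1=0°]
t=2 rotate(1, 90) ⇒ [θ0=90°, θ1=90°]
minimal: 2 command(s), checked below 2.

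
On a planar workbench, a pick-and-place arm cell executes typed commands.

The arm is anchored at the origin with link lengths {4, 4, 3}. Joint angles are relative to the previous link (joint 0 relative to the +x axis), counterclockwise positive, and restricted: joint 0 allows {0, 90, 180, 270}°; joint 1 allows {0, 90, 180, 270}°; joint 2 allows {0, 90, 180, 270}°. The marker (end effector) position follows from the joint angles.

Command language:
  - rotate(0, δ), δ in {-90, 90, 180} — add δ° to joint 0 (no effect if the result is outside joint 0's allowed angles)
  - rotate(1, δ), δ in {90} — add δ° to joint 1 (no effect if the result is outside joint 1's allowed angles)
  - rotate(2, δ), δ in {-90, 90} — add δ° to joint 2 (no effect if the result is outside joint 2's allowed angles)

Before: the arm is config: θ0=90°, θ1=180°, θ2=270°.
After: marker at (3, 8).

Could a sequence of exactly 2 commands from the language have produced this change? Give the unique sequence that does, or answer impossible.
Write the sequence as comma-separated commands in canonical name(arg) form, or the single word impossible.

start: config: θ0=90°, θ1=180°, θ2=270°
t=1 rotate(1, 90) ⇒ config: θ0=90°, θ1=270°, θ2=270°
t=2 rotate(1, 90) ⇒ config: θ0=90°, θ1=0°, θ2=270°
all 36 alternatives checked — unique.

rotate(1, 90), rotate(1, 90)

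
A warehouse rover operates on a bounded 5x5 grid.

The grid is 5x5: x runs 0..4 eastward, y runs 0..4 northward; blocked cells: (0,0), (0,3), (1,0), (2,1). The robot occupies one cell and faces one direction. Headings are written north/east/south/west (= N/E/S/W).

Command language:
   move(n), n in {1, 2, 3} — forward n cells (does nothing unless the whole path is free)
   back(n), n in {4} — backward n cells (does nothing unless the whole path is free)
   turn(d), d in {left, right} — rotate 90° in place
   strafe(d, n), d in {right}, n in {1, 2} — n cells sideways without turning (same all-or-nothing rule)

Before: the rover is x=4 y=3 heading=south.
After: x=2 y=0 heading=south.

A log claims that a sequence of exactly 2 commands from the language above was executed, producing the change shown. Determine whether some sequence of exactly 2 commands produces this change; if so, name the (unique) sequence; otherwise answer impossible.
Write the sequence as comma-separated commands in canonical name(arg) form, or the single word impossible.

key: still facing S at the end — nothing in the sequence rotates
from: x=4 y=3 heading=south
[1] after move(3): x=4 y=0 heading=south
[2] after strafe(right, 2): x=2 y=0 heading=south
all 64 alternatives checked — unique.

move(3), strafe(right, 2)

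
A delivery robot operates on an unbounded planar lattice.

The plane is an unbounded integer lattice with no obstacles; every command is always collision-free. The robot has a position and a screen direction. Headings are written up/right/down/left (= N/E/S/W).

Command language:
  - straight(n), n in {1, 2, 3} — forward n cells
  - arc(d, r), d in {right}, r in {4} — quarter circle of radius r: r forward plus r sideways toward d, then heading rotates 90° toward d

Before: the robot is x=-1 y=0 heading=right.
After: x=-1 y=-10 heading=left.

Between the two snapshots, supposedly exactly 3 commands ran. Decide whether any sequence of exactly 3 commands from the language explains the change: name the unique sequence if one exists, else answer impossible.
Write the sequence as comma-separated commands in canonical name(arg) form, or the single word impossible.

arc(right, 4), straight(2), arc(right, 4)

key: cell and facing (now W) both changed — the 3 commands mix motion and turning
start: x=-1 y=0 heading=right
1. arc(right, 4) → x=3 y=-4 heading=down
2. straight(2) → x=3 y=-6 heading=down
3. arc(right, 4) → x=-1 y=-10 heading=left
all 64 alternatives checked — unique.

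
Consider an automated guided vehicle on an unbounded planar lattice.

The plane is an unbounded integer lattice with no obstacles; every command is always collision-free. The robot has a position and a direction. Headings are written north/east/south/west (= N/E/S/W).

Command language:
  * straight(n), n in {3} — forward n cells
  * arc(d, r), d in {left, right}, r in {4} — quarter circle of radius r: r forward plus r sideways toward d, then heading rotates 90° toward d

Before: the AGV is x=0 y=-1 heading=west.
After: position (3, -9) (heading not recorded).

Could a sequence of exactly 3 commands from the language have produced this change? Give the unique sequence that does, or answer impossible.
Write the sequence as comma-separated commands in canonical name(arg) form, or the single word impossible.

key: running straight(3) before arc(left, 4) would end elsewhere — order is forced
initial: x=0 y=-1 heading=west
[1] after arc(left, 4): x=-4 y=-5 heading=south
[2] after arc(left, 4): x=0 y=-9 heading=east
[3] after straight(3): x=3 y=-9 heading=east
no rival 3-sequence matches.

arc(left, 4), arc(left, 4), straight(3)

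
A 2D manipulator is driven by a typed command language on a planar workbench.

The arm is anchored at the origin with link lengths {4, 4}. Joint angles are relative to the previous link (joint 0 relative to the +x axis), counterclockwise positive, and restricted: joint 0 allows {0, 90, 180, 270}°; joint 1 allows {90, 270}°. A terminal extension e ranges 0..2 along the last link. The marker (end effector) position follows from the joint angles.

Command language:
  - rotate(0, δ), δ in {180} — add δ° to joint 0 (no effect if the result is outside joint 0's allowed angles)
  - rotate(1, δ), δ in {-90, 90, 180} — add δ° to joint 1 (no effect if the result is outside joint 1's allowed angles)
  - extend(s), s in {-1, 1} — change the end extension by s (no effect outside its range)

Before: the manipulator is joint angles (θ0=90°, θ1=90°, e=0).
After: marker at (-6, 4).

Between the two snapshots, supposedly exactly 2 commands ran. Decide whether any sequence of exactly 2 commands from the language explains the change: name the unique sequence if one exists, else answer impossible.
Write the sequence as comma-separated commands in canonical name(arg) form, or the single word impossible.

from: joint angles (θ0=90°, θ1=90°, e=0)
1. extend(1) → joint angles (θ0=90°, θ1=90°, e=1)
2. extend(1) → joint angles (θ0=90°, θ1=90°, e=2)
no other 2-command option fits: unique.

extend(1), extend(1)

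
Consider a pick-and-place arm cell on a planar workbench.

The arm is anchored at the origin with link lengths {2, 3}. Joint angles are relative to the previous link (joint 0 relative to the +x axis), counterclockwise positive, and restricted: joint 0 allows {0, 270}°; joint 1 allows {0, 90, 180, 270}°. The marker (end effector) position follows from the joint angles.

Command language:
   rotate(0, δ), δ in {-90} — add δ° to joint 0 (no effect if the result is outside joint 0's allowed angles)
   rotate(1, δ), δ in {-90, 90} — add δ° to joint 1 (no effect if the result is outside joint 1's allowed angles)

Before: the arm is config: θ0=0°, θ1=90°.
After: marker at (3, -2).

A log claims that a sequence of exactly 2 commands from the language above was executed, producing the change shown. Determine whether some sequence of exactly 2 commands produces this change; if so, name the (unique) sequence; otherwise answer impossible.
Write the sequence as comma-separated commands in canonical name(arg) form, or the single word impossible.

rotate(0, -90), rotate(0, -90)

begin: config: θ0=0°, θ1=90°
[1] after rotate(0, -90): config: θ0=270°, θ1=90°
[2] after rotate(0, -90): config: θ0=270°, θ1=90°
all 9 alternatives checked — unique.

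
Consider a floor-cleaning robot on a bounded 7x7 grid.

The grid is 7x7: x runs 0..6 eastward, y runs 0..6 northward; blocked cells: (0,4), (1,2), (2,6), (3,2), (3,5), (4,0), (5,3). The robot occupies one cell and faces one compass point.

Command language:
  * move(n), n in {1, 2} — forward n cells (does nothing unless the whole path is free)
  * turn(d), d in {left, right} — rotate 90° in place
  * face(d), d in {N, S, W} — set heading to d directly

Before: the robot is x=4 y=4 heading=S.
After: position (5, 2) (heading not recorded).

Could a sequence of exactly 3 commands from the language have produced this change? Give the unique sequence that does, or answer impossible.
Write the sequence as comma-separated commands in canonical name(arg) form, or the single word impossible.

key: running move(1) before move(2) would end elsewhere — order is forced
from: x=4 y=4 heading=S
1. move(2) → x=4 y=2 heading=S
2. turn(left) → x=4 y=2 heading=E
3. move(1) → x=5 y=2 heading=E
uniquely the one of 343 3-step routes that fits.

move(2), turn(left), move(1)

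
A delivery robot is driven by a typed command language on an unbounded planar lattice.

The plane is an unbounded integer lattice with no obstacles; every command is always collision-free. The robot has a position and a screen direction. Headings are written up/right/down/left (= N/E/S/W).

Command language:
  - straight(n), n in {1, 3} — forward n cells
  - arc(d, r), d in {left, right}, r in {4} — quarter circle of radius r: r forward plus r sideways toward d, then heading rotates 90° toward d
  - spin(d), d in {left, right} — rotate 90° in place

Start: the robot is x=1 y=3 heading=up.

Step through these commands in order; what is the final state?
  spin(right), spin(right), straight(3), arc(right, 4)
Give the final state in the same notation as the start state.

x=-3 y=-4 heading=left

begin: x=1 y=3 heading=up
[1] after spin(right): x=1 y=3 heading=right
[2] after spin(right): x=1 y=3 heading=down
[3] after straight(3): x=1 y=0 heading=down
[4] after arc(right, 4): x=-3 y=-4 heading=left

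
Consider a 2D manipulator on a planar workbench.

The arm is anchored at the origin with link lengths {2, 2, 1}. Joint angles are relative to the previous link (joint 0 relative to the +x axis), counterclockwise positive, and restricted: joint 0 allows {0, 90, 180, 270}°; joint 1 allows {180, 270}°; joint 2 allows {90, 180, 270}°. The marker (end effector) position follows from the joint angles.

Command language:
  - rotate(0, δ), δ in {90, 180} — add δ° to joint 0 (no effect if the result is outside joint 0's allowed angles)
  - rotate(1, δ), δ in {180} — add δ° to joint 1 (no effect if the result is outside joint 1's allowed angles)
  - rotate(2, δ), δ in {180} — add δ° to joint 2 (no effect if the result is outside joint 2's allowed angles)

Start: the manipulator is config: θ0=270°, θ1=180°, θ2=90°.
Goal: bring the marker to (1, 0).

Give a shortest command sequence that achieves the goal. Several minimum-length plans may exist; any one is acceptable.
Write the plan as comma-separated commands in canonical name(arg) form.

rotate(0, 180)

t0: config: θ0=270°, θ1=180°, θ2=90°
1. rotate(0, 180) → config: θ0=90°, θ1=180°, θ2=90°
no 0-step plan works, so 1 is optimal.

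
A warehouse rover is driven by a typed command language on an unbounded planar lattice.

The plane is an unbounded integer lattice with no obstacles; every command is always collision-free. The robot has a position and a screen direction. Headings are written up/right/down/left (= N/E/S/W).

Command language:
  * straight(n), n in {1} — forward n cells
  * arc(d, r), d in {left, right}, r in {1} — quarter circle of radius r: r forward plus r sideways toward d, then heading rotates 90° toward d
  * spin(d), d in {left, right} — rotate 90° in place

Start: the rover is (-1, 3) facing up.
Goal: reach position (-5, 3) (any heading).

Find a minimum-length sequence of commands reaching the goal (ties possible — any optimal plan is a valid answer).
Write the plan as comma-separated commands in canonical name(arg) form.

begin: (-1, 3) facing up
1. arc(left, 1) → (-2, 4) facing left
2. arc(left, 1) → (-3, 3) facing down
3. arc(right, 1) → (-4, 2) facing left
4. arc(right, 1) → (-5, 3) facing up
no 3-step plan works, so 4 is optimal.

arc(left, 1), arc(left, 1), arc(right, 1), arc(right, 1)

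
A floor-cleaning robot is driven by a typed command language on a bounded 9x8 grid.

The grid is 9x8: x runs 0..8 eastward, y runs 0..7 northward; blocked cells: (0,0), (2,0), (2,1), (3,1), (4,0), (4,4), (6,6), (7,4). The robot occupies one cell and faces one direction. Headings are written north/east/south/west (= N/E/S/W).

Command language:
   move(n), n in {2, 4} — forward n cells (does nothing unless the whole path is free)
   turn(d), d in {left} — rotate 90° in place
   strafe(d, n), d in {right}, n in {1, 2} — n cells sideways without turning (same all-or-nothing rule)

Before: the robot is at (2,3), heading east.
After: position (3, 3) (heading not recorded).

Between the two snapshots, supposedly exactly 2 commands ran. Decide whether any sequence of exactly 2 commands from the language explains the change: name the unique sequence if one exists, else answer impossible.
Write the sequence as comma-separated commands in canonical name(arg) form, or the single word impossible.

turn(left), strafe(right, 1)

key: order matters: swapping turn(left) and strafe(right, 1) lands elsewhere
from: at (2,3), heading east
1. turn(left) → at (2,3), heading north
2. strafe(right, 1) → at (3,3), heading north
all 25 alternatives checked — unique.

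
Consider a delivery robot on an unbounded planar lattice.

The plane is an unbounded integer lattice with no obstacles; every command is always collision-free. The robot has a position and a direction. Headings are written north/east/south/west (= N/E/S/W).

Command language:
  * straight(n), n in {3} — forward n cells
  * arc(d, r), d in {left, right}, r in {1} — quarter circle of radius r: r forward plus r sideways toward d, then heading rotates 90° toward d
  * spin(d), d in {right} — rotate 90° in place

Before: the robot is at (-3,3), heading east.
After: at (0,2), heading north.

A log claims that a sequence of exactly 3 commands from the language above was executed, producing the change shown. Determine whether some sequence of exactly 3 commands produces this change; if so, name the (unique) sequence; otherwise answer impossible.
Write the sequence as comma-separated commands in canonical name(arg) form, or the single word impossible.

arc(right, 1), arc(left, 1), arc(left, 1)

key: running arc(left, 1) before arc(right, 1) would end elsewhere — order is forced
from: at (-3,3), heading east
[1] after arc(right, 1): at (-2,2), heading south
[2] after arc(left, 1): at (-1,1), heading east
[3] after arc(left, 1): at (0,2), heading north
no other 3-command option fits: unique.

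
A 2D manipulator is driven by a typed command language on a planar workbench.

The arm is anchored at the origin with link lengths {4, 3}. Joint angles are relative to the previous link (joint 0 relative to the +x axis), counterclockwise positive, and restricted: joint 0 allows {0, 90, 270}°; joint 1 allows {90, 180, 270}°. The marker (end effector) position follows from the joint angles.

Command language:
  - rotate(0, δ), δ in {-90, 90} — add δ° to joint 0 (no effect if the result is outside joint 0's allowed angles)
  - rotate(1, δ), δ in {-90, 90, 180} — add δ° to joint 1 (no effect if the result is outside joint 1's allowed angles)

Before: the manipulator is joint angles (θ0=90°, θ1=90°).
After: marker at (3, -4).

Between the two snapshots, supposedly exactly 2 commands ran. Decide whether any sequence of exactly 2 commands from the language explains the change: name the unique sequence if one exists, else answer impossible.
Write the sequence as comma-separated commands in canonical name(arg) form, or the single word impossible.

rotate(0, -90), rotate(0, -90)

from: joint angles (θ0=90°, θ1=90°)
t=1 rotate(0, -90) ⇒ joint angles (θ0=0°, θ1=90°)
t=2 rotate(0, -90) ⇒ joint angles (θ0=270°, θ1=90°)
uniquely the one of 25 2-step routes that fits.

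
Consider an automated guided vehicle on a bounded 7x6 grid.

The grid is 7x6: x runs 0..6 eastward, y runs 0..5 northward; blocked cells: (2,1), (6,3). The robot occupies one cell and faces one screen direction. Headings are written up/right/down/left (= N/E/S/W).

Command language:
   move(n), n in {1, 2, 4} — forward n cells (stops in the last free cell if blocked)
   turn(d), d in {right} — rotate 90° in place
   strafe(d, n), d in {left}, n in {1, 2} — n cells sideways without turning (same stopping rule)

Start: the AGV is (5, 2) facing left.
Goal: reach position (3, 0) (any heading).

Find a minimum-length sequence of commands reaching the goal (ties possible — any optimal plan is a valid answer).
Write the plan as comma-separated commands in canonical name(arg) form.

strafe(left, 2), move(2)

begin: (5, 2) facing left
t=1 strafe(left, 2) ⇒ (5, 0) facing left
t=2 move(2) ⇒ (3, 0) facing left
nothing shorter than 2 reaches the goal.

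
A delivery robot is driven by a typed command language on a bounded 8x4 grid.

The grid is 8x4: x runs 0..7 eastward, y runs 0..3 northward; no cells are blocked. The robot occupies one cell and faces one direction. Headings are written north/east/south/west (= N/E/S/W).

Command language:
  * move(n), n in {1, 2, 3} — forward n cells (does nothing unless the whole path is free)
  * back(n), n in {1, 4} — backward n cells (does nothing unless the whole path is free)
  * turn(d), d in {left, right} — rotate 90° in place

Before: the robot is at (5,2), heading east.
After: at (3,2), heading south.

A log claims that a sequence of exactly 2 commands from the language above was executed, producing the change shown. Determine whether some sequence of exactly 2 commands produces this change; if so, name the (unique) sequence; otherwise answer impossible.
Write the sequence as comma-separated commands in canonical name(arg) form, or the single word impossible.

impossible

every 2-command combo misses the target.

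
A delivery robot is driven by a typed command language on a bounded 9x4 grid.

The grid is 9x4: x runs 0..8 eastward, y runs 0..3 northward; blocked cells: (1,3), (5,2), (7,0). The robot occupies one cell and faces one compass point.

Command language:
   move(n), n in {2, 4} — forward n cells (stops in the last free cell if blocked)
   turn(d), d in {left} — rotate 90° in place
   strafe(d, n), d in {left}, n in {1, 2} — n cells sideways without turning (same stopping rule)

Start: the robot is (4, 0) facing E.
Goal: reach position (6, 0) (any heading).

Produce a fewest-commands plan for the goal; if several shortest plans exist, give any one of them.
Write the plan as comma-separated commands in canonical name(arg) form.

t0: (4, 0) facing E
t=1 move(4) ⇒ (6, 0) facing E
no 0-step plan works, so 1 is optimal.

move(4)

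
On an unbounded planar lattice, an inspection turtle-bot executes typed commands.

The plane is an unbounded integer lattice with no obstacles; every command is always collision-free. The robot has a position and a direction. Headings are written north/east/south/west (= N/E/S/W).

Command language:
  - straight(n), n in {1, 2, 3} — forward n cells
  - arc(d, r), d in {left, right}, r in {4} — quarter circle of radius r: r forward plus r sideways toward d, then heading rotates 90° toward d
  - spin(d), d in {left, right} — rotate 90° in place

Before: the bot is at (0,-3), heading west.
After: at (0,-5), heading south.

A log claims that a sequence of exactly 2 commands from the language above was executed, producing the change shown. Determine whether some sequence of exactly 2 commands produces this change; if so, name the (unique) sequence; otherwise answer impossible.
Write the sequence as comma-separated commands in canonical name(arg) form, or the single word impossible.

key: running straight(2) before spin(left) would end elsewhere — order is forced
start: at (0,-3), heading west
1. spin(left) → at (0,-3), heading south
2. straight(2) → at (0,-5), heading south
no rival 2-sequence matches.

spin(left), straight(2)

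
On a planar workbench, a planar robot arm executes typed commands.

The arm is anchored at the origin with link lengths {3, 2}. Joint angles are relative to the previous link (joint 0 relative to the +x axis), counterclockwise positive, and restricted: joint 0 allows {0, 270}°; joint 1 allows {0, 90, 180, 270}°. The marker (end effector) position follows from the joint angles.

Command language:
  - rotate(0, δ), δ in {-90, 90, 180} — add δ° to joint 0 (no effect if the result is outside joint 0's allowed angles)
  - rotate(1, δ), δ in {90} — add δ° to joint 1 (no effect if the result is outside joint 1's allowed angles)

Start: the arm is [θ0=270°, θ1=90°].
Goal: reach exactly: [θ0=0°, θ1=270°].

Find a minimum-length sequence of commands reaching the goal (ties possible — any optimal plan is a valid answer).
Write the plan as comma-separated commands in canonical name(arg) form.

rotate(1, 90), rotate(1, 90), rotate(0, 90)

from: [θ0=270°, θ1=90°]
t=1 rotate(1, 90) ⇒ [θ0=270°, θ1=180°]
t=2 rotate(1, 90) ⇒ [θ0=270°, θ1=270°]
t=3 rotate(0, 90) ⇒ [θ0=0°, θ1=270°]
minimal: 3 command(s), checked below 3.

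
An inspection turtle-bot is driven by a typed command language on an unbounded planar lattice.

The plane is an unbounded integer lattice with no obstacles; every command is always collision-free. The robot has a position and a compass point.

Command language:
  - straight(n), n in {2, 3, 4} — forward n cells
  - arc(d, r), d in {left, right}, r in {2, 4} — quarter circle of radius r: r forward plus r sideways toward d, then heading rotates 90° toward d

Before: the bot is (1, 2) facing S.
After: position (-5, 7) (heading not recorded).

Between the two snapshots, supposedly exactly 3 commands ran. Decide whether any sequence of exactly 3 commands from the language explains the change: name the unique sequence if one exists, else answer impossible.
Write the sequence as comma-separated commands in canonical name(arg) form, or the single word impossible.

key: order matters: swapping arc(right, 2) and straight(3) lands elsewhere
t0: (1, 2) facing S
t=1 arc(right, 2) ⇒ (-1, 0) facing W
t=2 arc(right, 4) ⇒ (-5, 4) facing N
t=3 straight(3) ⇒ (-5, 7) facing N
no rival 3-sequence matches.

arc(right, 2), arc(right, 4), straight(3)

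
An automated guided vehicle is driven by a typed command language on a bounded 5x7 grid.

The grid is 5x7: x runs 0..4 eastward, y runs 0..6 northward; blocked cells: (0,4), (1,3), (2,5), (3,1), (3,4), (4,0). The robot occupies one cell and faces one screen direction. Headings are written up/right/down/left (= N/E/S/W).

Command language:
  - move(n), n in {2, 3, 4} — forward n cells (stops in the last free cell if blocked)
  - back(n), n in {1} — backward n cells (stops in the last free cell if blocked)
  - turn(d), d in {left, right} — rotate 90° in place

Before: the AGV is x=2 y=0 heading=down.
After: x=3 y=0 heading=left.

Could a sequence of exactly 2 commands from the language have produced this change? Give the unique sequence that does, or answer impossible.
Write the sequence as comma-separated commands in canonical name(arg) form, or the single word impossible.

turn(right), back(1)

key: running back(1) before turn(right) would end elsewhere — order is forced
initial: x=2 y=0 heading=down
t=1 turn(right) ⇒ x=2 y=0 heading=left
t=2 back(1) ⇒ x=3 y=0 heading=left
all 36 alternatives checked — unique.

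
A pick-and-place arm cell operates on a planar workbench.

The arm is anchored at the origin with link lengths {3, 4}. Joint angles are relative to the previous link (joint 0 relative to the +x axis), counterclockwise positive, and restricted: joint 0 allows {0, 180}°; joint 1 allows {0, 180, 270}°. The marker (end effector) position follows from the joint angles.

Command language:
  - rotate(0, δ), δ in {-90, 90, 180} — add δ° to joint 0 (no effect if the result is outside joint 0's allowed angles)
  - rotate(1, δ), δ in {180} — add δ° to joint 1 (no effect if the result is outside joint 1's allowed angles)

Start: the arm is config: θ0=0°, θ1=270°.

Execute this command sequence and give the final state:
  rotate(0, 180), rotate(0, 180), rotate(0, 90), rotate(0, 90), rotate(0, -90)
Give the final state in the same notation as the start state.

start: config: θ0=0°, θ1=270°
t=1 rotate(0, 180) ⇒ config: θ0=180°, θ1=270°
t=2 rotate(0, 180) ⇒ config: θ0=0°, θ1=270°
t=3 rotate(0, 90) ⇒ config: θ0=0°, θ1=270°
t=4 rotate(0, 90) ⇒ config: θ0=0°, θ1=270°
t=5 rotate(0, -90) ⇒ config: θ0=0°, θ1=270°

config: θ0=0°, θ1=270°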